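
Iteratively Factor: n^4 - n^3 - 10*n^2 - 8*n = (n + 1)*(n^3 - 2*n^2 - 8*n) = n*(n + 1)*(n^2 - 2*n - 8) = n*(n - 4)*(n + 1)*(n + 2)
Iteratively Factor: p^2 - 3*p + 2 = (p - 2)*(p - 1)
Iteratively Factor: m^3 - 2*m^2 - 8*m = (m)*(m^2 - 2*m - 8) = m*(m + 2)*(m - 4)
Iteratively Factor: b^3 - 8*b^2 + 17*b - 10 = (b - 1)*(b^2 - 7*b + 10) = (b - 5)*(b - 1)*(b - 2)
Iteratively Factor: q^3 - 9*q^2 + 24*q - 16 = (q - 4)*(q^2 - 5*q + 4) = (q - 4)^2*(q - 1)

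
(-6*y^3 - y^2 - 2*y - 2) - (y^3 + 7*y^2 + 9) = -7*y^3 - 8*y^2 - 2*y - 11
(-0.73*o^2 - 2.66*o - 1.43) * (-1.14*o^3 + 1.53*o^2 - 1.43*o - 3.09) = 0.8322*o^5 + 1.9155*o^4 - 1.3957*o^3 + 3.8716*o^2 + 10.2643*o + 4.4187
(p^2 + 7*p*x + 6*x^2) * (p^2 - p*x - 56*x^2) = p^4 + 6*p^3*x - 57*p^2*x^2 - 398*p*x^3 - 336*x^4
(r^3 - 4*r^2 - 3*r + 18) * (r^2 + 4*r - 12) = r^5 - 31*r^3 + 54*r^2 + 108*r - 216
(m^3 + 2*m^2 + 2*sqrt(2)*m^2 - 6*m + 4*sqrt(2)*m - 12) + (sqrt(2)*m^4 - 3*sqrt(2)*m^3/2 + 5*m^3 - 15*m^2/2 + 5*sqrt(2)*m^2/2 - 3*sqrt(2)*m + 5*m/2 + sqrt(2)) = sqrt(2)*m^4 - 3*sqrt(2)*m^3/2 + 6*m^3 - 11*m^2/2 + 9*sqrt(2)*m^2/2 - 7*m/2 + sqrt(2)*m - 12 + sqrt(2)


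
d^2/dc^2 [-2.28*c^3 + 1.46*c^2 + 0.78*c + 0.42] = 2.92 - 13.68*c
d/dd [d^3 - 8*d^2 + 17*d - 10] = 3*d^2 - 16*d + 17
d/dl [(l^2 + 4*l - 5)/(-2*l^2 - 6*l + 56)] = (l^2 + 46*l + 97)/(2*(l^4 + 6*l^3 - 47*l^2 - 168*l + 784))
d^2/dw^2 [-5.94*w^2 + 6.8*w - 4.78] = -11.8800000000000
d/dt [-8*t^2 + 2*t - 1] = 2 - 16*t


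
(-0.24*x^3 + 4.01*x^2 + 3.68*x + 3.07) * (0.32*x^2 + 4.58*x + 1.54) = -0.0768*x^5 + 0.184*x^4 + 19.1738*x^3 + 24.0122*x^2 + 19.7278*x + 4.7278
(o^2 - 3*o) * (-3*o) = -3*o^3 + 9*o^2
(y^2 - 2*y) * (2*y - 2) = 2*y^3 - 6*y^2 + 4*y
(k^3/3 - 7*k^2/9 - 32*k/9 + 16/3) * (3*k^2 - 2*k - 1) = k^5 - 3*k^4 - 85*k^3/9 + 215*k^2/9 - 64*k/9 - 16/3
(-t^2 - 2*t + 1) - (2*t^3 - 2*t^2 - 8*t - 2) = -2*t^3 + t^2 + 6*t + 3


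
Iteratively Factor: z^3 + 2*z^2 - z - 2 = (z + 1)*(z^2 + z - 2) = (z + 1)*(z + 2)*(z - 1)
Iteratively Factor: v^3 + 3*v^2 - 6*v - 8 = (v + 1)*(v^2 + 2*v - 8) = (v + 1)*(v + 4)*(v - 2)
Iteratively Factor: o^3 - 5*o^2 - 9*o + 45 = (o - 3)*(o^2 - 2*o - 15) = (o - 3)*(o + 3)*(o - 5)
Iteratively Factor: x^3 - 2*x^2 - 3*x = (x)*(x^2 - 2*x - 3) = x*(x - 3)*(x + 1)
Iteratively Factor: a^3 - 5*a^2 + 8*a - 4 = (a - 2)*(a^2 - 3*a + 2) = (a - 2)*(a - 1)*(a - 2)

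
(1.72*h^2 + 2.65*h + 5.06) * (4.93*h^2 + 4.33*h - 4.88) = 8.4796*h^4 + 20.5121*h^3 + 28.0267*h^2 + 8.9778*h - 24.6928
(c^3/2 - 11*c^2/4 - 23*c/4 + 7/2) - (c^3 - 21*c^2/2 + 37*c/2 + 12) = -c^3/2 + 31*c^2/4 - 97*c/4 - 17/2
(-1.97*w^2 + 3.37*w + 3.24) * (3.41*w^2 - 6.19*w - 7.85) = -6.7177*w^4 + 23.686*w^3 + 5.6526*w^2 - 46.5101*w - 25.434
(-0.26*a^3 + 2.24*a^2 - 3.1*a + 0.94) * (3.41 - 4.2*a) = 1.092*a^4 - 10.2946*a^3 + 20.6584*a^2 - 14.519*a + 3.2054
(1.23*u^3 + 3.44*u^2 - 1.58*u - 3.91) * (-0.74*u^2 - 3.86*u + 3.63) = -0.9102*u^5 - 7.2934*u^4 - 7.6443*u^3 + 21.4794*u^2 + 9.3572*u - 14.1933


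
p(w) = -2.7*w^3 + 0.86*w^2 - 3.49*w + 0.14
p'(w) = -8.1*w^2 + 1.72*w - 3.49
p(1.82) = -19.64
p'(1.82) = -27.19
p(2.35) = -38.35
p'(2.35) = -44.18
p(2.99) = -74.78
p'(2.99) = -70.76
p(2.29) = -35.77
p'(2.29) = -42.03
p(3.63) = -130.34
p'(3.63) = -103.98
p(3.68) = -135.61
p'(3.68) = -106.85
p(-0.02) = 0.21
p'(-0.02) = -3.53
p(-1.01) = 7.32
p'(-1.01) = -13.49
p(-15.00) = 9358.49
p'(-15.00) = -1851.79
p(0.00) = 0.14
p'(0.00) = -3.49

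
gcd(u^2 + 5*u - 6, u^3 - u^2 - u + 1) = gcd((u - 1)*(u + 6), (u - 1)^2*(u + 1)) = u - 1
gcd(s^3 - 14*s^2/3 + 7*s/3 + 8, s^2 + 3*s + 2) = s + 1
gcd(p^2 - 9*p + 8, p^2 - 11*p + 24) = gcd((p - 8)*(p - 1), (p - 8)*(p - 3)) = p - 8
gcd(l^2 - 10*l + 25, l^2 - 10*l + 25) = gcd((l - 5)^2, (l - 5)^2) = l^2 - 10*l + 25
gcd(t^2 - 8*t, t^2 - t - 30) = 1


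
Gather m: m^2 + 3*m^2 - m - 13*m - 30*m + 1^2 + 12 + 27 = 4*m^2 - 44*m + 40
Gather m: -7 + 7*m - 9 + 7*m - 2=14*m - 18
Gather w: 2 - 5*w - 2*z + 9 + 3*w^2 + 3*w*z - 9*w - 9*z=3*w^2 + w*(3*z - 14) - 11*z + 11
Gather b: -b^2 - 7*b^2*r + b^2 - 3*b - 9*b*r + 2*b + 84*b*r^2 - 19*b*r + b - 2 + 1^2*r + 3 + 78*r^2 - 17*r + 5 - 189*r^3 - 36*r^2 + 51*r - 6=-7*b^2*r + b*(84*r^2 - 28*r) - 189*r^3 + 42*r^2 + 35*r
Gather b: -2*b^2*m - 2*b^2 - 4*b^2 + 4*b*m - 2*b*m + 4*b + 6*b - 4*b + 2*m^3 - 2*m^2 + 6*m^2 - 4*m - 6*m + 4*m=b^2*(-2*m - 6) + b*(2*m + 6) + 2*m^3 + 4*m^2 - 6*m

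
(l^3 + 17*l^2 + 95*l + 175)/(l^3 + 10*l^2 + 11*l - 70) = (l + 5)/(l - 2)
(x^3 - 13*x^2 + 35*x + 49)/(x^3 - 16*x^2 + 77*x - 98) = (x + 1)/(x - 2)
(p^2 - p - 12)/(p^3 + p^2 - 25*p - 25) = (p^2 - p - 12)/(p^3 + p^2 - 25*p - 25)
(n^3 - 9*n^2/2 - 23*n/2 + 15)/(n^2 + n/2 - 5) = (n^2 - 7*n + 6)/(n - 2)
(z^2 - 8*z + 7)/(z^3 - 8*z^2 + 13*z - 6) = (z - 7)/(z^2 - 7*z + 6)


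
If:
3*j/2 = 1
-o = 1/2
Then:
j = 2/3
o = -1/2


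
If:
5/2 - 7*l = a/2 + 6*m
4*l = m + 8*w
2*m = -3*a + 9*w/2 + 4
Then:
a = 503*w/178 + 104/89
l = 535*w/356 + 11/178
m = 22/89 - 177*w/89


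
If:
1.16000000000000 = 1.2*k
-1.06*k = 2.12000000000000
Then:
No Solution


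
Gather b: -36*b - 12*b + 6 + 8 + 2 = 16 - 48*b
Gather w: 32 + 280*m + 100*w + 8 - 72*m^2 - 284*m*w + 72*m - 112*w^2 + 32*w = -72*m^2 + 352*m - 112*w^2 + w*(132 - 284*m) + 40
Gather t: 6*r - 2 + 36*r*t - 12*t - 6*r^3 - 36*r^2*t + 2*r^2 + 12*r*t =-6*r^3 + 2*r^2 + 6*r + t*(-36*r^2 + 48*r - 12) - 2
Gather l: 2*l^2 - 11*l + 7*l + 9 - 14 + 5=2*l^2 - 4*l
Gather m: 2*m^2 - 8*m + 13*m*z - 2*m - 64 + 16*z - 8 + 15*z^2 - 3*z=2*m^2 + m*(13*z - 10) + 15*z^2 + 13*z - 72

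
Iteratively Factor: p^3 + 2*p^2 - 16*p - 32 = (p + 4)*(p^2 - 2*p - 8) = (p - 4)*(p + 4)*(p + 2)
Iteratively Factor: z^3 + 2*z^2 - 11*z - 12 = (z + 1)*(z^2 + z - 12) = (z + 1)*(z + 4)*(z - 3)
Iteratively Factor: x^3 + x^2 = (x)*(x^2 + x) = x*(x + 1)*(x)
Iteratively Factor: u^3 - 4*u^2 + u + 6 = (u - 3)*(u^2 - u - 2) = (u - 3)*(u + 1)*(u - 2)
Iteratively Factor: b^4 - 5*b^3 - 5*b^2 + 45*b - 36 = (b - 1)*(b^3 - 4*b^2 - 9*b + 36) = (b - 4)*(b - 1)*(b^2 - 9) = (b - 4)*(b - 3)*(b - 1)*(b + 3)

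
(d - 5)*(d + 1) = d^2 - 4*d - 5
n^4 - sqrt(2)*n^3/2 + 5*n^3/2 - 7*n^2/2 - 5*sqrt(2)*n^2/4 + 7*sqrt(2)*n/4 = n*(n - 1)*(n + 7/2)*(n - sqrt(2)/2)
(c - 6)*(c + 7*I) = c^2 - 6*c + 7*I*c - 42*I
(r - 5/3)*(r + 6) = r^2 + 13*r/3 - 10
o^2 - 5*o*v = o*(o - 5*v)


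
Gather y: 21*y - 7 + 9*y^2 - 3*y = 9*y^2 + 18*y - 7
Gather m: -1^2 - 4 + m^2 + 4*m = m^2 + 4*m - 5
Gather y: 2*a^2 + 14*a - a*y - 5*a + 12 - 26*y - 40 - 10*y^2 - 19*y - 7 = 2*a^2 + 9*a - 10*y^2 + y*(-a - 45) - 35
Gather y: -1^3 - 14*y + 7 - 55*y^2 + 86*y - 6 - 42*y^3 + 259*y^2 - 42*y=-42*y^3 + 204*y^2 + 30*y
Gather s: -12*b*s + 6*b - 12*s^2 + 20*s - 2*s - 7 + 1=6*b - 12*s^2 + s*(18 - 12*b) - 6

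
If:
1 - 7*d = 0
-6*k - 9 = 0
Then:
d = 1/7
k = -3/2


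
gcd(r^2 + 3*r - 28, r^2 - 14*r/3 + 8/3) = r - 4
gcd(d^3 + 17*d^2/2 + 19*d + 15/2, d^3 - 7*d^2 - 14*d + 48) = d + 3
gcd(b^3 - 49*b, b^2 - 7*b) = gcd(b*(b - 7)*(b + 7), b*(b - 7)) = b^2 - 7*b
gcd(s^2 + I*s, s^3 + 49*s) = s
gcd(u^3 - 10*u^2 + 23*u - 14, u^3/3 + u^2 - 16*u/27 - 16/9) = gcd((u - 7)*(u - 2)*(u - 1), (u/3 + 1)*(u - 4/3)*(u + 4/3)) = 1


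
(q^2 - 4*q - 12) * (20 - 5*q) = -5*q^3 + 40*q^2 - 20*q - 240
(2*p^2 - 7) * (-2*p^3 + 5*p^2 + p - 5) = -4*p^5 + 10*p^4 + 16*p^3 - 45*p^2 - 7*p + 35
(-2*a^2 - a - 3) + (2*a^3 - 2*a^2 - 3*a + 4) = 2*a^3 - 4*a^2 - 4*a + 1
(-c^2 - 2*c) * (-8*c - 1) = 8*c^3 + 17*c^2 + 2*c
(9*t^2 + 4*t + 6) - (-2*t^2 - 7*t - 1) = 11*t^2 + 11*t + 7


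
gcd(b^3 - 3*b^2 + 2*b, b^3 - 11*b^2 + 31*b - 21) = b - 1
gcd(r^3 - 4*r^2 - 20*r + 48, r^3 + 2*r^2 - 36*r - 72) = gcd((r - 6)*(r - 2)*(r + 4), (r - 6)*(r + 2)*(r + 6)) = r - 6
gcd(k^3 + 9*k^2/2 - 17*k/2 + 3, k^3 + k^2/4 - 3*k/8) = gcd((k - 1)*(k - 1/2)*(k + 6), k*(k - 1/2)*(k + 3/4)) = k - 1/2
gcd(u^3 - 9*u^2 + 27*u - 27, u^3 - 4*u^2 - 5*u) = 1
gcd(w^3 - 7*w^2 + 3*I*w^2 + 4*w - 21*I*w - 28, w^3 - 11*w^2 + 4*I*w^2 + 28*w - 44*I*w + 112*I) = w^2 + w*(-7 + 4*I) - 28*I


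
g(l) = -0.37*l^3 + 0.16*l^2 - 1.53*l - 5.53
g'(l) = -1.11*l^2 + 0.32*l - 1.53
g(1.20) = -7.77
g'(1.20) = -2.74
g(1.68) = -9.40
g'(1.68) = -4.13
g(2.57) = -14.69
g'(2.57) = -8.04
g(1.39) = -8.34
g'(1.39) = -3.23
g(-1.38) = -2.14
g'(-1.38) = -4.09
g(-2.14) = 2.10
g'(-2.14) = -7.30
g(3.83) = -29.83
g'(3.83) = -16.59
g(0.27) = -5.94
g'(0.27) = -1.52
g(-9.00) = 290.93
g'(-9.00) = -94.32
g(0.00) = -5.53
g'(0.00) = -1.53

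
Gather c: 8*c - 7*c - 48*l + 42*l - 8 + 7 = c - 6*l - 1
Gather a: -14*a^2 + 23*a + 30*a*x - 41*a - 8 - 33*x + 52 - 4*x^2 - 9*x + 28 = -14*a^2 + a*(30*x - 18) - 4*x^2 - 42*x + 72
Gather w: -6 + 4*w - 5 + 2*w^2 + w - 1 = 2*w^2 + 5*w - 12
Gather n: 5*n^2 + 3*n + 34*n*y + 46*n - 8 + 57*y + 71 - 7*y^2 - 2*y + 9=5*n^2 + n*(34*y + 49) - 7*y^2 + 55*y + 72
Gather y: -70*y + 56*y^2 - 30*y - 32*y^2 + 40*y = 24*y^2 - 60*y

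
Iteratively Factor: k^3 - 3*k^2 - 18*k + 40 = (k - 5)*(k^2 + 2*k - 8) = (k - 5)*(k + 4)*(k - 2)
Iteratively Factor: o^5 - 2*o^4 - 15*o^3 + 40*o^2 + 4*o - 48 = (o + 1)*(o^4 - 3*o^3 - 12*o^2 + 52*o - 48) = (o + 1)*(o + 4)*(o^3 - 7*o^2 + 16*o - 12) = (o - 3)*(o + 1)*(o + 4)*(o^2 - 4*o + 4) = (o - 3)*(o - 2)*(o + 1)*(o + 4)*(o - 2)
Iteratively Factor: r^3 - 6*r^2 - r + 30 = (r - 5)*(r^2 - r - 6) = (r - 5)*(r - 3)*(r + 2)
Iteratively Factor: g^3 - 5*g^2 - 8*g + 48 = (g - 4)*(g^2 - g - 12) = (g - 4)^2*(g + 3)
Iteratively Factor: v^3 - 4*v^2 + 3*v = (v - 1)*(v^2 - 3*v) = v*(v - 1)*(v - 3)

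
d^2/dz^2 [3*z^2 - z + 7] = 6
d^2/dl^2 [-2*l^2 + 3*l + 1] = -4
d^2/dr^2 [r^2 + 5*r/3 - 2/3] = 2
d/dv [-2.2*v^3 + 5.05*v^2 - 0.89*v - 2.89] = -6.6*v^2 + 10.1*v - 0.89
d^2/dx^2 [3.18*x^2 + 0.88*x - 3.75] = 6.36000000000000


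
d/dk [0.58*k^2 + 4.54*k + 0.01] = 1.16*k + 4.54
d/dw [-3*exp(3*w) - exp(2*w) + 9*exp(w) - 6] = (-9*exp(2*w) - 2*exp(w) + 9)*exp(w)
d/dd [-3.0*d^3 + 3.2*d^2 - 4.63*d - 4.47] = -9.0*d^2 + 6.4*d - 4.63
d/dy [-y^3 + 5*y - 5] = 5 - 3*y^2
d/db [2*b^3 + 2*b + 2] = 6*b^2 + 2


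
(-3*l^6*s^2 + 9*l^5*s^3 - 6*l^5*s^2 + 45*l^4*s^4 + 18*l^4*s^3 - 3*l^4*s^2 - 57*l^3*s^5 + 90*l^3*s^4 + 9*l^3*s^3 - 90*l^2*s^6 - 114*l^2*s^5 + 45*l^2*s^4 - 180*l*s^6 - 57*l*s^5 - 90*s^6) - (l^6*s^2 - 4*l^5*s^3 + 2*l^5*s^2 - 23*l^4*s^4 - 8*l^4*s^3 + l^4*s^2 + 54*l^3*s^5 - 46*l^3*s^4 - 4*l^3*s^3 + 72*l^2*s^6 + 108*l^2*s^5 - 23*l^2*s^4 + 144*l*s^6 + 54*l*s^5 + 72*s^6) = -4*l^6*s^2 + 13*l^5*s^3 - 8*l^5*s^2 + 68*l^4*s^4 + 26*l^4*s^3 - 4*l^4*s^2 - 111*l^3*s^5 + 136*l^3*s^4 + 13*l^3*s^3 - 162*l^2*s^6 - 222*l^2*s^5 + 68*l^2*s^4 - 324*l*s^6 - 111*l*s^5 - 162*s^6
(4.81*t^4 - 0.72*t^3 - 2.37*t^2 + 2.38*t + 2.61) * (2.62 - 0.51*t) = -2.4531*t^5 + 12.9694*t^4 - 0.6777*t^3 - 7.4232*t^2 + 4.9045*t + 6.8382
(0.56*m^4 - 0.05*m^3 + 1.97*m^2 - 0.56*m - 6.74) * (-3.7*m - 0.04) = -2.072*m^5 + 0.1626*m^4 - 7.287*m^3 + 1.9932*m^2 + 24.9604*m + 0.2696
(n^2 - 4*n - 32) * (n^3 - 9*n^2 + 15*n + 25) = n^5 - 13*n^4 + 19*n^3 + 253*n^2 - 580*n - 800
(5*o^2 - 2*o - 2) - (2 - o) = 5*o^2 - o - 4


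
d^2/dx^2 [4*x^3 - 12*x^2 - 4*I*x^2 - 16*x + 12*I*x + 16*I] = 24*x - 24 - 8*I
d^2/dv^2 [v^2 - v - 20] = 2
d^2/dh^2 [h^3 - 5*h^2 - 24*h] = 6*h - 10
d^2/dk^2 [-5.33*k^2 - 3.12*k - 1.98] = -10.6600000000000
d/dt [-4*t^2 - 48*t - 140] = -8*t - 48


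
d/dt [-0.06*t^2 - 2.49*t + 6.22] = -0.12*t - 2.49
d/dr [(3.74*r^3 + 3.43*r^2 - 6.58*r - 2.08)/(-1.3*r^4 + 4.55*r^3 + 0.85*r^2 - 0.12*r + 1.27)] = (4.862*r^6 + 8.91800000000001*r^5 - 38.0895*r^4 + 48.1644*r^3 + 47.8228*r^2 + 12.2482*r - 8.6062)/(1.69*r^8 - 11.83*r^7 + 18.4925*r^6 + 8.047*r^5 - 3.6715*r^4 + 11.353*r^3 + 2.1734*r^2 - 0.3048*r + 1.6129)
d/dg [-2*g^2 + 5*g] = 5 - 4*g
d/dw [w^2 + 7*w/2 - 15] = 2*w + 7/2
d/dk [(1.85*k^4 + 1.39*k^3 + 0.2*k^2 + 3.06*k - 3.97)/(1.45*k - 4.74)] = (8.0475*k^4 - 31.045*k^3 - 19.4758*k^2 - 1.896*k - 8.7479)/(2.1025*k^2 - 13.746*k + 22.4676)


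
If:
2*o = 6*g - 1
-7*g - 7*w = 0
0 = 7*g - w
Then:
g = 0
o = -1/2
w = 0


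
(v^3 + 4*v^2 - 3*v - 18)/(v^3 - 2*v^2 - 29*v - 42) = (v^2 + v - 6)/(v^2 - 5*v - 14)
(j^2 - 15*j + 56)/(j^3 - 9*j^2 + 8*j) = (j - 7)/(j*(j - 1))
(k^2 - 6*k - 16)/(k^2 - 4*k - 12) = (k - 8)/(k - 6)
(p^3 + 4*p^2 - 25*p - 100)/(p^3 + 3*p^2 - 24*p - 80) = (p + 5)/(p + 4)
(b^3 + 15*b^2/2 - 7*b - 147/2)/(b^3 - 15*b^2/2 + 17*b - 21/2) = (2*b^2 + 21*b + 49)/(2*b^2 - 9*b + 7)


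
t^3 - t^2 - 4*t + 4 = (t - 2)*(t - 1)*(t + 2)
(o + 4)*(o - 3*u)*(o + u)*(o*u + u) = o^4*u - 2*o^3*u^2 + 5*o^3*u - 3*o^2*u^3 - 10*o^2*u^2 + 4*o^2*u - 15*o*u^3 - 8*o*u^2 - 12*u^3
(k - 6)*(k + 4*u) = k^2 + 4*k*u - 6*k - 24*u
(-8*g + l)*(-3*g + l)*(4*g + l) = 96*g^3 - 20*g^2*l - 7*g*l^2 + l^3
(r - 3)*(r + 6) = r^2 + 3*r - 18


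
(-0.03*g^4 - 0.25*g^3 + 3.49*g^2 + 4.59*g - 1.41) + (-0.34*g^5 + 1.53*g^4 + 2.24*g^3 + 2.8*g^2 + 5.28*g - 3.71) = -0.34*g^5 + 1.5*g^4 + 1.99*g^3 + 6.29*g^2 + 9.87*g - 5.12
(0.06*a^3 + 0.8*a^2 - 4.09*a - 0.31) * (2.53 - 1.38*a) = -0.0828*a^4 - 0.9522*a^3 + 7.6682*a^2 - 9.9199*a - 0.7843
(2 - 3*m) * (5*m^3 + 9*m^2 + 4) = -15*m^4 - 17*m^3 + 18*m^2 - 12*m + 8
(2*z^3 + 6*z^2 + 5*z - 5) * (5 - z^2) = -2*z^5 - 6*z^4 + 5*z^3 + 35*z^2 + 25*z - 25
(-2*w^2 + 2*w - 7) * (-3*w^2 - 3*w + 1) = 6*w^4 + 13*w^2 + 23*w - 7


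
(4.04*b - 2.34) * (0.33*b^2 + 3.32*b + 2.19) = 1.3332*b^3 + 12.6406*b^2 + 1.0788*b - 5.1246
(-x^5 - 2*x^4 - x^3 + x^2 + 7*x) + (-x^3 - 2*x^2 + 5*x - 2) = -x^5 - 2*x^4 - 2*x^3 - x^2 + 12*x - 2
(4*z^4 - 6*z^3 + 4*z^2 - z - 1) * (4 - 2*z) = -8*z^5 + 28*z^4 - 32*z^3 + 18*z^2 - 2*z - 4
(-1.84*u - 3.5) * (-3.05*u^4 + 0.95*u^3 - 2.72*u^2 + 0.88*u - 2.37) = 5.612*u^5 + 8.927*u^4 + 1.6798*u^3 + 7.9008*u^2 + 1.2808*u + 8.295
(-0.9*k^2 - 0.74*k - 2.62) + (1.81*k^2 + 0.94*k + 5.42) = 0.91*k^2 + 0.2*k + 2.8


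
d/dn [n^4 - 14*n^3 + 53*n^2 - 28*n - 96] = 4*n^3 - 42*n^2 + 106*n - 28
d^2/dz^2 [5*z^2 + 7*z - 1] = 10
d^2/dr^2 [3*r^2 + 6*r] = 6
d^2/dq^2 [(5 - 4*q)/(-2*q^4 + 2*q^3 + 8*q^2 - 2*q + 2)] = (-(4*q - 5)*(4*q^3 - 3*q^2 - 8*q + 1)^2 + (-16*q^3 + 12*q^2 + 32*q + (4*q - 5)*(-6*q^2 + 3*q + 4) - 4)*(-q^4 + q^3 + 4*q^2 - q + 1))/(-q^4 + q^3 + 4*q^2 - q + 1)^3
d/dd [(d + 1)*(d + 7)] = 2*d + 8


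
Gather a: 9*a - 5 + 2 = 9*a - 3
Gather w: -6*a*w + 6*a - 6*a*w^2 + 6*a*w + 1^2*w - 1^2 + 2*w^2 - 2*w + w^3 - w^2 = 6*a + w^3 + w^2*(1 - 6*a) - w - 1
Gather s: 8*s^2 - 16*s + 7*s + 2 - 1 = 8*s^2 - 9*s + 1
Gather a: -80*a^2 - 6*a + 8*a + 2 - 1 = -80*a^2 + 2*a + 1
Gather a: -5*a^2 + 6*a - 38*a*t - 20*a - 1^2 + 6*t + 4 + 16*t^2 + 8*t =-5*a^2 + a*(-38*t - 14) + 16*t^2 + 14*t + 3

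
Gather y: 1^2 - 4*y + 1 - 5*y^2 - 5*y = -5*y^2 - 9*y + 2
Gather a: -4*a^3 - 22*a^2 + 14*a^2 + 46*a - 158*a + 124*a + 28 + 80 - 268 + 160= -4*a^3 - 8*a^2 + 12*a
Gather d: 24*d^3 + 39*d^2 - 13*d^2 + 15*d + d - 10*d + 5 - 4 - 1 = 24*d^3 + 26*d^2 + 6*d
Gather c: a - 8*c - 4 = a - 8*c - 4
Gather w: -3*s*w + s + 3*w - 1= s + w*(3 - 3*s) - 1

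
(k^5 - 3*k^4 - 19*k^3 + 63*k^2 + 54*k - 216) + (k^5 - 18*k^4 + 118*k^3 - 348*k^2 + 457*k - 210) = 2*k^5 - 21*k^4 + 99*k^3 - 285*k^2 + 511*k - 426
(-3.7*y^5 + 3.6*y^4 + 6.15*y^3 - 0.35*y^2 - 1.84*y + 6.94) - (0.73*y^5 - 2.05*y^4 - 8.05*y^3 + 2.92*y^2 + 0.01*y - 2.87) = -4.43*y^5 + 5.65*y^4 + 14.2*y^3 - 3.27*y^2 - 1.85*y + 9.81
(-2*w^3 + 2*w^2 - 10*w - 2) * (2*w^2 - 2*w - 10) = -4*w^5 + 8*w^4 - 4*w^3 - 4*w^2 + 104*w + 20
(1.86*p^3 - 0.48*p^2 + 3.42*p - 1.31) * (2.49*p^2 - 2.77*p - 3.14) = 4.6314*p^5 - 6.3474*p^4 + 4.005*p^3 - 11.2281*p^2 - 7.1101*p + 4.1134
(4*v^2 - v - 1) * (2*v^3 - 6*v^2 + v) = 8*v^5 - 26*v^4 + 8*v^3 + 5*v^2 - v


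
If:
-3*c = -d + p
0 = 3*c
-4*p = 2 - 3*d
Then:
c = 0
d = -2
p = -2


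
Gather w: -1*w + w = 0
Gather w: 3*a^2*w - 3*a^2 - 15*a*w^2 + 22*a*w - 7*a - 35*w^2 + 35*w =-3*a^2 - 7*a + w^2*(-15*a - 35) + w*(3*a^2 + 22*a + 35)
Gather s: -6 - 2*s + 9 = 3 - 2*s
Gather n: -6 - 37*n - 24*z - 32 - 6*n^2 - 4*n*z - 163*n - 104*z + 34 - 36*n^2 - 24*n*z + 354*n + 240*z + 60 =-42*n^2 + n*(154 - 28*z) + 112*z + 56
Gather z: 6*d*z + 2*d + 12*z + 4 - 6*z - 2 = 2*d + z*(6*d + 6) + 2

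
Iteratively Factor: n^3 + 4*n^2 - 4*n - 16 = (n - 2)*(n^2 + 6*n + 8) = (n - 2)*(n + 2)*(n + 4)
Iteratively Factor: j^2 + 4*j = (j)*(j + 4)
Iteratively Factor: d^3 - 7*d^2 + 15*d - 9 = (d - 1)*(d^2 - 6*d + 9) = (d - 3)*(d - 1)*(d - 3)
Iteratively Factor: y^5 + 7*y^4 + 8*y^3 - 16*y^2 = (y + 4)*(y^4 + 3*y^3 - 4*y^2) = y*(y + 4)*(y^3 + 3*y^2 - 4*y) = y*(y + 4)^2*(y^2 - y) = y^2*(y + 4)^2*(y - 1)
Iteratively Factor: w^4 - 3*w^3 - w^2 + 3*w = (w - 3)*(w^3 - w) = w*(w - 3)*(w^2 - 1) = w*(w - 3)*(w + 1)*(w - 1)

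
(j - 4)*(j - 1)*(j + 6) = j^3 + j^2 - 26*j + 24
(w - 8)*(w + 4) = w^2 - 4*w - 32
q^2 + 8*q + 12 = (q + 2)*(q + 6)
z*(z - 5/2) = z^2 - 5*z/2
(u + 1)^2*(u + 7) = u^3 + 9*u^2 + 15*u + 7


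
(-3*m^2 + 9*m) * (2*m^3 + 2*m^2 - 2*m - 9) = -6*m^5 + 12*m^4 + 24*m^3 + 9*m^2 - 81*m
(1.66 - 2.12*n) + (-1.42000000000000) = 0.24 - 2.12*n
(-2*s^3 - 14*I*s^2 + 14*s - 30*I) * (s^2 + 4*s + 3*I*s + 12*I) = -2*s^5 - 8*s^4 - 20*I*s^4 + 56*s^3 - 80*I*s^3 + 224*s^2 + 12*I*s^2 + 90*s + 48*I*s + 360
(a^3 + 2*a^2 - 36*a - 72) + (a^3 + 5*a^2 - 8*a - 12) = 2*a^3 + 7*a^2 - 44*a - 84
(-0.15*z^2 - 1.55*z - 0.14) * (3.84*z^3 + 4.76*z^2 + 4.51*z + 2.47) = -0.576*z^5 - 6.666*z^4 - 8.5921*z^3 - 8.0274*z^2 - 4.4599*z - 0.3458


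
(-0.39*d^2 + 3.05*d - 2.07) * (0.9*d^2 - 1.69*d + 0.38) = -0.351*d^4 + 3.4041*d^3 - 7.1657*d^2 + 4.6573*d - 0.7866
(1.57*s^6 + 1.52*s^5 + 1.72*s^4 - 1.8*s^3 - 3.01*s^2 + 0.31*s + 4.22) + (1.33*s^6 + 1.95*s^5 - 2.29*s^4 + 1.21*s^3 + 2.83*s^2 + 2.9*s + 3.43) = 2.9*s^6 + 3.47*s^5 - 0.57*s^4 - 0.59*s^3 - 0.18*s^2 + 3.21*s + 7.65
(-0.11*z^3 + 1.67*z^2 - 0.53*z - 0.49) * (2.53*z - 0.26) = -0.2783*z^4 + 4.2537*z^3 - 1.7751*z^2 - 1.1019*z + 0.1274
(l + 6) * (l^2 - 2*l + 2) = l^3 + 4*l^2 - 10*l + 12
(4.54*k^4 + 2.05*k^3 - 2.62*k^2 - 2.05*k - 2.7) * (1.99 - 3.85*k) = -17.479*k^5 + 1.1421*k^4 + 14.1665*k^3 + 2.6787*k^2 + 6.3155*k - 5.373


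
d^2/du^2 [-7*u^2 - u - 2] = -14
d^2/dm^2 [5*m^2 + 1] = 10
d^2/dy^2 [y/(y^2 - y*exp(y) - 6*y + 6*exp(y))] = (2*y*(y*exp(y) - 2*y - 5*exp(y) + 6)^2 + (y^2 - y*exp(y) - 6*y + 6*exp(y))*(-y*(-y*exp(y) + 4*exp(y) + 2) + 2*y*exp(y) - 4*y - 10*exp(y) + 12))/(y^2 - y*exp(y) - 6*y + 6*exp(y))^3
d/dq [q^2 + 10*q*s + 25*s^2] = 2*q + 10*s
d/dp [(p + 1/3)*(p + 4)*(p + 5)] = 3*p^2 + 56*p/3 + 23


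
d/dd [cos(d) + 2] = -sin(d)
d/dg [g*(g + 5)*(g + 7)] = 3*g^2 + 24*g + 35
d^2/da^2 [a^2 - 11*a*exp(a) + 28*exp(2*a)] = -11*a*exp(a) + 112*exp(2*a) - 22*exp(a) + 2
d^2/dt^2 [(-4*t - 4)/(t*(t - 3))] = 8*(-t^3 - 3*t^2 + 9*t - 9)/(t^3*(t^3 - 9*t^2 + 27*t - 27))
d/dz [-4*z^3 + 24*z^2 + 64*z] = -12*z^2 + 48*z + 64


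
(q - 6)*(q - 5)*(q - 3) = q^3 - 14*q^2 + 63*q - 90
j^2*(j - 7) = j^3 - 7*j^2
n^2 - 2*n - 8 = (n - 4)*(n + 2)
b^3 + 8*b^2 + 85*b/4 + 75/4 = (b + 5/2)^2*(b + 3)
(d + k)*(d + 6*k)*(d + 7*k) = d^3 + 14*d^2*k + 55*d*k^2 + 42*k^3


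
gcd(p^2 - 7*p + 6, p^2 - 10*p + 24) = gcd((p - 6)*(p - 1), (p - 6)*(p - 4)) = p - 6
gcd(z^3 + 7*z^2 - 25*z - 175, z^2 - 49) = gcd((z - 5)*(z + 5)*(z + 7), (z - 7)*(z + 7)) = z + 7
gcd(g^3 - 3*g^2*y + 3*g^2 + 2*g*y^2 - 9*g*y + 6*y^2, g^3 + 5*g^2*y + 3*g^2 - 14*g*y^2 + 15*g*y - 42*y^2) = -g^2 + 2*g*y - 3*g + 6*y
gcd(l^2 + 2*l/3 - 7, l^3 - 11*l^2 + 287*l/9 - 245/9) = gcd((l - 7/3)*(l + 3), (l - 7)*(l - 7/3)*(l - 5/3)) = l - 7/3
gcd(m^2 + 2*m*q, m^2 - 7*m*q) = m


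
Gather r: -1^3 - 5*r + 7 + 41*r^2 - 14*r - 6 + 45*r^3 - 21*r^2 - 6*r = 45*r^3 + 20*r^2 - 25*r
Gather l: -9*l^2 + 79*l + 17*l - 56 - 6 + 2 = -9*l^2 + 96*l - 60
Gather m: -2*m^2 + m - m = -2*m^2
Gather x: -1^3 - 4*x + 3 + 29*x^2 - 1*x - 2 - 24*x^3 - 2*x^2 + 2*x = -24*x^3 + 27*x^2 - 3*x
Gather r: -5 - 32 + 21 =-16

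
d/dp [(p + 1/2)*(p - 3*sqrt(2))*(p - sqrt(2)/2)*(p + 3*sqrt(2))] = 4*p^3 - 3*sqrt(2)*p^2/2 + 3*p^2/2 - 36*p - sqrt(2)*p/2 - 9 + 9*sqrt(2)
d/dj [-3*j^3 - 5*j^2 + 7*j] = -9*j^2 - 10*j + 7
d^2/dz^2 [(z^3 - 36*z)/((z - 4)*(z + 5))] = 30*(-z^3 - 4*z^2 - 64*z - 48)/(z^6 + 3*z^5 - 57*z^4 - 119*z^3 + 1140*z^2 + 1200*z - 8000)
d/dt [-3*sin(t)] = -3*cos(t)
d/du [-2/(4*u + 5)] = 8/(4*u + 5)^2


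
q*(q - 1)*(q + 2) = q^3 + q^2 - 2*q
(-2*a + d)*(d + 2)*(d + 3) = -2*a*d^2 - 10*a*d - 12*a + d^3 + 5*d^2 + 6*d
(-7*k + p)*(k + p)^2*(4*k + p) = -28*k^4 - 59*k^3*p - 33*k^2*p^2 - k*p^3 + p^4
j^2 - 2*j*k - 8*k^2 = (j - 4*k)*(j + 2*k)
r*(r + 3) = r^2 + 3*r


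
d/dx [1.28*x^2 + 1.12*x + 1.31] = 2.56*x + 1.12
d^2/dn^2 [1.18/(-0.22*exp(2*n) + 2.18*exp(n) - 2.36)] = (-1.18*(0.44*exp(n) - 2.18)*(0.88*exp(n) - 4.36)*exp(n) + (1.0384*exp(n) - 2.5724)*(0.22*exp(2*n) - 2.18*exp(n) + 2.36))*exp(n)/(0.22*exp(2*n) - 2.18*exp(n) + 2.36)^3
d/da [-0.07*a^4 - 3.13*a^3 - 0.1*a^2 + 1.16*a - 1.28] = -0.28*a^3 - 9.39*a^2 - 0.2*a + 1.16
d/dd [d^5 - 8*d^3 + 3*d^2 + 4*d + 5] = 5*d^4 - 24*d^2 + 6*d + 4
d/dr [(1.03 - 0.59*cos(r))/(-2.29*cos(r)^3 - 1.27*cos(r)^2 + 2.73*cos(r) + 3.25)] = (2.7022*cos(r)^3 - 6.3268*cos(r)^2 - 2.6162*cos(r) + 4.7294)*sin(r)/(5.2441*cos(r)^6 + 5.8166*cos(r)^5 - 10.8905*cos(r)^4 - 21.8192*cos(r)^3 - 0.802100000000001*cos(r)^2 + 17.745*cos(r) + 10.5625)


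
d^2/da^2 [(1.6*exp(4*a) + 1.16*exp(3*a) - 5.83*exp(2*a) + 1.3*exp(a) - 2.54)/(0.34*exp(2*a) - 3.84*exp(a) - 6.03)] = (0.73984*exp(7*a) - 22.844464*exp(6*a) + 168.429312*exp(5*a) + 908.313112*exp(4*a) + 1093.044664*exp(3*a) + 0.563579999999817*exp(2*a) - 936.321804*exp(a) + 106.083378)*exp(a)/(0.039304*exp(6*a) - 1.331712*exp(5*a) + 12.949308*exp(4*a) - 9.38649599999999*exp(3*a) - 229.659786*exp(2*a) - 418.877568*exp(a) - 219.256227)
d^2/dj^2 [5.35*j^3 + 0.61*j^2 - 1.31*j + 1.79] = 32.1*j + 1.22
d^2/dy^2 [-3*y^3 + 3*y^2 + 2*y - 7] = 6 - 18*y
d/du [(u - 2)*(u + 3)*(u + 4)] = 3*u^2 + 10*u - 2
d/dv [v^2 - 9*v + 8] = 2*v - 9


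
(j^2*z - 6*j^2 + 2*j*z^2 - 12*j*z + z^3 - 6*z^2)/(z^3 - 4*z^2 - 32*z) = (-j^2*z + 6*j^2 - 2*j*z^2 + 12*j*z - z^3 + 6*z^2)/(z*(-z^2 + 4*z + 32))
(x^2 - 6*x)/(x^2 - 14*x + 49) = x*(x - 6)/(x^2 - 14*x + 49)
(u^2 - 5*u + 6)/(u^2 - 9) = (u - 2)/(u + 3)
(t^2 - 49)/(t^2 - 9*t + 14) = (t + 7)/(t - 2)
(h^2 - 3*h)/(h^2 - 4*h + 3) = h/(h - 1)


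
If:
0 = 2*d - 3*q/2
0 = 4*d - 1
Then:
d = 1/4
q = 1/3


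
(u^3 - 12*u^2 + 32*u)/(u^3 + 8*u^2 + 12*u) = (u^2 - 12*u + 32)/(u^2 + 8*u + 12)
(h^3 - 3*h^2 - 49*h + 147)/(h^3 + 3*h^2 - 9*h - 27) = (h^2 - 49)/(h^2 + 6*h + 9)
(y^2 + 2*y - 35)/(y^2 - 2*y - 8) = (-y^2 - 2*y + 35)/(-y^2 + 2*y + 8)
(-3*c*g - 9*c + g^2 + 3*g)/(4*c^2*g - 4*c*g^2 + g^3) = (-3*c*g - 9*c + g^2 + 3*g)/(g*(4*c^2 - 4*c*g + g^2))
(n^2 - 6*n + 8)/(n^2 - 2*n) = (n - 4)/n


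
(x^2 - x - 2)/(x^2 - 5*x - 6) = (x - 2)/(x - 6)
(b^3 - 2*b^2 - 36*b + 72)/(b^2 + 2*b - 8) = (b^2 - 36)/(b + 4)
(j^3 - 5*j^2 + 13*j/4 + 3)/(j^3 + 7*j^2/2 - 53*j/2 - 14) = (j - 3/2)/(j + 7)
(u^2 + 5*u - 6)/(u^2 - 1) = (u + 6)/(u + 1)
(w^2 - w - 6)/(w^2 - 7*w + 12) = (w + 2)/(w - 4)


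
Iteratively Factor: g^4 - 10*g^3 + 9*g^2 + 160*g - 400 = (g - 5)*(g^3 - 5*g^2 - 16*g + 80) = (g - 5)*(g + 4)*(g^2 - 9*g + 20) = (g - 5)*(g - 4)*(g + 4)*(g - 5)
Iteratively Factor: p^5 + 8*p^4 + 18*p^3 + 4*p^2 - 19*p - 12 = (p + 3)*(p^4 + 5*p^3 + 3*p^2 - 5*p - 4) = (p + 3)*(p + 4)*(p^3 + p^2 - p - 1) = (p - 1)*(p + 3)*(p + 4)*(p^2 + 2*p + 1) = (p - 1)*(p + 1)*(p + 3)*(p + 4)*(p + 1)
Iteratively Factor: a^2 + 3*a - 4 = (a + 4)*(a - 1)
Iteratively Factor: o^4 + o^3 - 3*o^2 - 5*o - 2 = (o + 1)*(o^3 - 3*o - 2) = (o + 1)^2*(o^2 - o - 2) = (o - 2)*(o + 1)^2*(o + 1)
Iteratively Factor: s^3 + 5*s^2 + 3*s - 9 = (s - 1)*(s^2 + 6*s + 9) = (s - 1)*(s + 3)*(s + 3)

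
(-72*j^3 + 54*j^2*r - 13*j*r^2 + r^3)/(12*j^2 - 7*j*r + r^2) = -6*j + r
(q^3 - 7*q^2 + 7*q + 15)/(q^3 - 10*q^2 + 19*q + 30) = (q - 3)/(q - 6)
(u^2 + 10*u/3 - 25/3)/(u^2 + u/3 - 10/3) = (u + 5)/(u + 2)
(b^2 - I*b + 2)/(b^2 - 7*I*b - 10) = (b + I)/(b - 5*I)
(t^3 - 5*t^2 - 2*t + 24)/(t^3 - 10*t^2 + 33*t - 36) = (t + 2)/(t - 3)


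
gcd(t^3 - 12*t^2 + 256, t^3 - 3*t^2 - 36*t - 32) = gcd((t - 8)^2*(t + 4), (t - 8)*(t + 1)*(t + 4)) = t^2 - 4*t - 32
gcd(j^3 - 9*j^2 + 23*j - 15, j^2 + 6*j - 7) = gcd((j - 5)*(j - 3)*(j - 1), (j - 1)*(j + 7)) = j - 1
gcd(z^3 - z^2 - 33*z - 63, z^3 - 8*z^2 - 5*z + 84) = z^2 - 4*z - 21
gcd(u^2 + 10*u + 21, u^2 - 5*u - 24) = u + 3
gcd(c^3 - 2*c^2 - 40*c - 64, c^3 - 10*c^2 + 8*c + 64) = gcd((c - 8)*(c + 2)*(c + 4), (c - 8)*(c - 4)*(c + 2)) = c^2 - 6*c - 16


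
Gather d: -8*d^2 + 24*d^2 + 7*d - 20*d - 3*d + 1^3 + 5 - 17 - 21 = 16*d^2 - 16*d - 32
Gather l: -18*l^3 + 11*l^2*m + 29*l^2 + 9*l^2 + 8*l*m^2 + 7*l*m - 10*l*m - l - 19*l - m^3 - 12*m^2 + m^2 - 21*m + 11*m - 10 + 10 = -18*l^3 + l^2*(11*m + 38) + l*(8*m^2 - 3*m - 20) - m^3 - 11*m^2 - 10*m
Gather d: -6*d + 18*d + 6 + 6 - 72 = 12*d - 60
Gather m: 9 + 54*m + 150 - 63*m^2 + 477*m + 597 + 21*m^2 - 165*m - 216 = -42*m^2 + 366*m + 540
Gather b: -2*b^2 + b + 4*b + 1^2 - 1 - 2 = -2*b^2 + 5*b - 2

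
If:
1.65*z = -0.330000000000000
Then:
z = -0.20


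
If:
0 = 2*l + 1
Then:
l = -1/2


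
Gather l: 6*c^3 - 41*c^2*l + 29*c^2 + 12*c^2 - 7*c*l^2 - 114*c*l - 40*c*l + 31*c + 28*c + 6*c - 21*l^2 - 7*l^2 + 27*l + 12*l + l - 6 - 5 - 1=6*c^3 + 41*c^2 + 65*c + l^2*(-7*c - 28) + l*(-41*c^2 - 154*c + 40) - 12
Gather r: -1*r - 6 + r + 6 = 0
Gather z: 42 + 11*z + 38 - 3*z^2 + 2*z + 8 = -3*z^2 + 13*z + 88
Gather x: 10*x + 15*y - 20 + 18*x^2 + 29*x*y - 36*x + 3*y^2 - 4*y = 18*x^2 + x*(29*y - 26) + 3*y^2 + 11*y - 20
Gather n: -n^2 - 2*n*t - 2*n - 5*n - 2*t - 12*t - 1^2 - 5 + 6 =-n^2 + n*(-2*t - 7) - 14*t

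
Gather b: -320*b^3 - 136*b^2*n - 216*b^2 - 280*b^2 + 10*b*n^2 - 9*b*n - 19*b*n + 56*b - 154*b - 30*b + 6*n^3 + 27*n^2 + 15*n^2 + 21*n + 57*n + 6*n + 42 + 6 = -320*b^3 + b^2*(-136*n - 496) + b*(10*n^2 - 28*n - 128) + 6*n^3 + 42*n^2 + 84*n + 48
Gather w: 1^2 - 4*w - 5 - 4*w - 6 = -8*w - 10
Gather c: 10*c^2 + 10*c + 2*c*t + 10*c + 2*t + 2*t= 10*c^2 + c*(2*t + 20) + 4*t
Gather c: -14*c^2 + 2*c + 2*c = -14*c^2 + 4*c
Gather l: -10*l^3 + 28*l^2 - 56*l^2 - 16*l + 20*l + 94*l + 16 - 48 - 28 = -10*l^3 - 28*l^2 + 98*l - 60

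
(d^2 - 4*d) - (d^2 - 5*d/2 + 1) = -3*d/2 - 1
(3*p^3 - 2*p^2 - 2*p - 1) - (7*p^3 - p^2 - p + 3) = -4*p^3 - p^2 - p - 4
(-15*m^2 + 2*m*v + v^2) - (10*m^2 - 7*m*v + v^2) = -25*m^2 + 9*m*v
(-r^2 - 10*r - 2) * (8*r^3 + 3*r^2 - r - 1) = -8*r^5 - 83*r^4 - 45*r^3 + 5*r^2 + 12*r + 2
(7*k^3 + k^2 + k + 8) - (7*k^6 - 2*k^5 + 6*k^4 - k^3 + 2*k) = -7*k^6 + 2*k^5 - 6*k^4 + 8*k^3 + k^2 - k + 8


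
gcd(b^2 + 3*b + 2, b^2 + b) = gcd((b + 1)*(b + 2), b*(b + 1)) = b + 1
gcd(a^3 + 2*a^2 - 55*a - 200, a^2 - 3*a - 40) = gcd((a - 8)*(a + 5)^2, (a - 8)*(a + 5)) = a^2 - 3*a - 40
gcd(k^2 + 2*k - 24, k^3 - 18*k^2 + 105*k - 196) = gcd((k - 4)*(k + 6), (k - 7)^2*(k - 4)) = k - 4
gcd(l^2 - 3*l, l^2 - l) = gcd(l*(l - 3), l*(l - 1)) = l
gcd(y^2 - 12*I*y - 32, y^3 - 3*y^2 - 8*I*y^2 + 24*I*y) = y - 8*I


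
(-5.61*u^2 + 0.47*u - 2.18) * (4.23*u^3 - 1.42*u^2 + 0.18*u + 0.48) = -23.7303*u^5 + 9.9543*u^4 - 10.8986*u^3 + 0.4874*u^2 - 0.1668*u - 1.0464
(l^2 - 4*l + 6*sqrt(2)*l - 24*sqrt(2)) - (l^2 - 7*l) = 3*l + 6*sqrt(2)*l - 24*sqrt(2)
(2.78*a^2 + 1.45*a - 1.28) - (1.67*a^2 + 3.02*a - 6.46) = 1.11*a^2 - 1.57*a + 5.18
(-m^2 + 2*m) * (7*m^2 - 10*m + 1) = -7*m^4 + 24*m^3 - 21*m^2 + 2*m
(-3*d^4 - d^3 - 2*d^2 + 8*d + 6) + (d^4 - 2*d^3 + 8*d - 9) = -2*d^4 - 3*d^3 - 2*d^2 + 16*d - 3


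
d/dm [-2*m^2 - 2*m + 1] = -4*m - 2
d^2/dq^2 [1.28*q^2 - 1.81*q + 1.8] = 2.56000000000000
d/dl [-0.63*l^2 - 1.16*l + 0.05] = -1.26*l - 1.16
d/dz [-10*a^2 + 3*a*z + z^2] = 3*a + 2*z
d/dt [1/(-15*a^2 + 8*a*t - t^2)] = 2*(-4*a + t)/(15*a^2 - 8*a*t + t^2)^2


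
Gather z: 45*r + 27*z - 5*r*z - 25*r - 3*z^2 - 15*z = 20*r - 3*z^2 + z*(12 - 5*r)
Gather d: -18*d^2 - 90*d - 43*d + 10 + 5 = -18*d^2 - 133*d + 15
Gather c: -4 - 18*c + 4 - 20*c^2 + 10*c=-20*c^2 - 8*c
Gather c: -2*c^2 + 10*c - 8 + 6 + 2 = -2*c^2 + 10*c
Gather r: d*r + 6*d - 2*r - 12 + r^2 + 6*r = 6*d + r^2 + r*(d + 4) - 12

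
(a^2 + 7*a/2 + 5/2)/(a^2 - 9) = (2*a^2 + 7*a + 5)/(2*(a^2 - 9))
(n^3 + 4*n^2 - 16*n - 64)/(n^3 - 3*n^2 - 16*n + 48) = (n + 4)/(n - 3)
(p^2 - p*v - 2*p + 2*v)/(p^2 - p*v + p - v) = (p - 2)/(p + 1)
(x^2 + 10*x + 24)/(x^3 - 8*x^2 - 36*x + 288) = (x + 4)/(x^2 - 14*x + 48)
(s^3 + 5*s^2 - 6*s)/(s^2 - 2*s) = (s^2 + 5*s - 6)/(s - 2)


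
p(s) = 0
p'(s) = 0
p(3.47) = 0.00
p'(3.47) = 0.00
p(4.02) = 0.00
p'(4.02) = 0.00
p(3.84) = 0.00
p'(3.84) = 0.00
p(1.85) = 0.00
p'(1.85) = 0.00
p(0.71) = 0.00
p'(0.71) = 0.00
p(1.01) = 0.00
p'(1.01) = 0.00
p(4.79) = 0.00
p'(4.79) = 0.00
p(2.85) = 0.00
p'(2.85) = 0.00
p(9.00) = 0.00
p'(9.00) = 0.00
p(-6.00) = 0.00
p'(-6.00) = 0.00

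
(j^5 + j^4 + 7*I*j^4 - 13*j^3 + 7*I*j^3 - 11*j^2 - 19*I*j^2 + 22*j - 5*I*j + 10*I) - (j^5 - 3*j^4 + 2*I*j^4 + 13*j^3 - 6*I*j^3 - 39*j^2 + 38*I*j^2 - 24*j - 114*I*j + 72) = 4*j^4 + 5*I*j^4 - 26*j^3 + 13*I*j^3 + 28*j^2 - 57*I*j^2 + 46*j + 109*I*j - 72 + 10*I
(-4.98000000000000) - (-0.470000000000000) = -4.51000000000000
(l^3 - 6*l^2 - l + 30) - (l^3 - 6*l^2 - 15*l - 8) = 14*l + 38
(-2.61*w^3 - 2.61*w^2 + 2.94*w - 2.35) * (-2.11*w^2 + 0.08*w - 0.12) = 5.5071*w^5 + 5.2983*w^4 - 6.099*w^3 + 5.5069*w^2 - 0.5408*w + 0.282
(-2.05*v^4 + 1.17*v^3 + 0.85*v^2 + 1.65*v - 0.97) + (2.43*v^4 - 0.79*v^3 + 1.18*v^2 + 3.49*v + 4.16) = 0.38*v^4 + 0.38*v^3 + 2.03*v^2 + 5.14*v + 3.19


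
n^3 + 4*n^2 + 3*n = n*(n + 1)*(n + 3)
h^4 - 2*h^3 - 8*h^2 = h^2*(h - 4)*(h + 2)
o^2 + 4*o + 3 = (o + 1)*(o + 3)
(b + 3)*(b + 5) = b^2 + 8*b + 15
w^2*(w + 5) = w^3 + 5*w^2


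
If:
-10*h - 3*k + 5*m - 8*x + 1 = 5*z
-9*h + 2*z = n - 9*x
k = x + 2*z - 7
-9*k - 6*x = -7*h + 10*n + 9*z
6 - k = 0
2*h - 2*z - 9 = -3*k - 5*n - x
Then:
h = 10427/1139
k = 6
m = 210266/5695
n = -404/67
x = 9021/1139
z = 2893/1139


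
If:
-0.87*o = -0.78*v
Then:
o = 0.896551724137931*v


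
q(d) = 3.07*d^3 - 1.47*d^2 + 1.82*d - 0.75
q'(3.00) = 75.89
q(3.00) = 74.37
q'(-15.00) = 2118.17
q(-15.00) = -10720.05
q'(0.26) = 1.68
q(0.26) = -0.32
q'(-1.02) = 14.40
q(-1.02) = -7.39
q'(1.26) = 12.74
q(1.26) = 5.35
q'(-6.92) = 463.20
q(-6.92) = -1101.06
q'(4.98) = 215.59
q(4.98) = 351.02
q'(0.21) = 1.61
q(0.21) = -0.40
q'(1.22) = 11.94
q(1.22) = 4.86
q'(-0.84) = 10.79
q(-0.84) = -5.14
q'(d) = 9.21*d^2 - 2.94*d + 1.82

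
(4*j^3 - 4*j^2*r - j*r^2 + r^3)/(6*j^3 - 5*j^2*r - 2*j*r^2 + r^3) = (-2*j + r)/(-3*j + r)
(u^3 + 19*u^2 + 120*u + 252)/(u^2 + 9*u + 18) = (u^2 + 13*u + 42)/(u + 3)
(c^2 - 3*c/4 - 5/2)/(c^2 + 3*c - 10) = (c + 5/4)/(c + 5)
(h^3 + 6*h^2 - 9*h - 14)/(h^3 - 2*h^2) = 1 + 8/h + 7/h^2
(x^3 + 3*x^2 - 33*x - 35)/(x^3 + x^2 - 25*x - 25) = (x + 7)/(x + 5)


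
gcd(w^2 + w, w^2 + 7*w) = w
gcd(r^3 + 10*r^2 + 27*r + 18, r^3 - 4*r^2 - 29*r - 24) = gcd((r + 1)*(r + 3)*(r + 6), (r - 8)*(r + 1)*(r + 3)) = r^2 + 4*r + 3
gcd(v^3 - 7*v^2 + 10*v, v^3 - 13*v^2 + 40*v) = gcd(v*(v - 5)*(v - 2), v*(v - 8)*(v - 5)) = v^2 - 5*v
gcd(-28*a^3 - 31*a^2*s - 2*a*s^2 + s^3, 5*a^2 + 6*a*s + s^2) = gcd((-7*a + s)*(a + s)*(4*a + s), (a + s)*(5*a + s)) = a + s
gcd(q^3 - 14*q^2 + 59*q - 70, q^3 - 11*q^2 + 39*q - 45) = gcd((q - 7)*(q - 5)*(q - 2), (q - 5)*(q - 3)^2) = q - 5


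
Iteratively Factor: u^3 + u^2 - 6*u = (u + 3)*(u^2 - 2*u) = (u - 2)*(u + 3)*(u)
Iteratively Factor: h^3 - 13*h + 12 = (h - 1)*(h^2 + h - 12) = (h - 1)*(h + 4)*(h - 3)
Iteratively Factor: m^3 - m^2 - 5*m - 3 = (m + 1)*(m^2 - 2*m - 3) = (m - 3)*(m + 1)*(m + 1)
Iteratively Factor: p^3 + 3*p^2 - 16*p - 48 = (p + 3)*(p^2 - 16) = (p + 3)*(p + 4)*(p - 4)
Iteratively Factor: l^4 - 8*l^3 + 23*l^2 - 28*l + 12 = (l - 1)*(l^3 - 7*l^2 + 16*l - 12) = (l - 2)*(l - 1)*(l^2 - 5*l + 6) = (l - 2)^2*(l - 1)*(l - 3)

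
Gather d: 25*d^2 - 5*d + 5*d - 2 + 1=25*d^2 - 1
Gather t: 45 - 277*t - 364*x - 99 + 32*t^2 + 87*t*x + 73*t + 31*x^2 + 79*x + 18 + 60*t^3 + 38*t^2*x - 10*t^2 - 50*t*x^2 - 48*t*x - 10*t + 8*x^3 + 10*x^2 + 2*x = 60*t^3 + t^2*(38*x + 22) + t*(-50*x^2 + 39*x - 214) + 8*x^3 + 41*x^2 - 283*x - 36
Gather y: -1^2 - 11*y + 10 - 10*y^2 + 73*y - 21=-10*y^2 + 62*y - 12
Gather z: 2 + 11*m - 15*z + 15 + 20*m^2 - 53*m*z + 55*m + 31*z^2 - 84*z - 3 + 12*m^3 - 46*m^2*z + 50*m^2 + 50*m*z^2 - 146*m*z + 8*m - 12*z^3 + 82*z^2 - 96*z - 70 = 12*m^3 + 70*m^2 + 74*m - 12*z^3 + z^2*(50*m + 113) + z*(-46*m^2 - 199*m - 195) - 56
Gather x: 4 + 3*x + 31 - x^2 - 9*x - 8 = -x^2 - 6*x + 27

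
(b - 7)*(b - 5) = b^2 - 12*b + 35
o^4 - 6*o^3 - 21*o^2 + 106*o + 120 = (o - 6)*(o - 5)*(o + 1)*(o + 4)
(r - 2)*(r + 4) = r^2 + 2*r - 8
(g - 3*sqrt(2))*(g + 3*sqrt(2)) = g^2 - 18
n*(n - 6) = n^2 - 6*n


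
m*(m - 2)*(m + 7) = m^3 + 5*m^2 - 14*m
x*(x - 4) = x^2 - 4*x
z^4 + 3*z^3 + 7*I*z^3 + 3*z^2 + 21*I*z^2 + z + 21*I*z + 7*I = (z + 1)*(z + 7*I)*(-I*z - I)*(I*z + I)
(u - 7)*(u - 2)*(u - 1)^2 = u^4 - 11*u^3 + 33*u^2 - 37*u + 14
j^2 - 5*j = j*(j - 5)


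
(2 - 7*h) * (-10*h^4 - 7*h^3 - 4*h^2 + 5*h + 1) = 70*h^5 + 29*h^4 + 14*h^3 - 43*h^2 + 3*h + 2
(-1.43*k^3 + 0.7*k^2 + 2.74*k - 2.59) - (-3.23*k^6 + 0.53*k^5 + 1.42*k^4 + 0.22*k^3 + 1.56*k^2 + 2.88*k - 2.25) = 3.23*k^6 - 0.53*k^5 - 1.42*k^4 - 1.65*k^3 - 0.86*k^2 - 0.14*k - 0.34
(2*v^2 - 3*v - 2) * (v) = 2*v^3 - 3*v^2 - 2*v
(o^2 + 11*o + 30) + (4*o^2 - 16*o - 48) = 5*o^2 - 5*o - 18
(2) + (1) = 3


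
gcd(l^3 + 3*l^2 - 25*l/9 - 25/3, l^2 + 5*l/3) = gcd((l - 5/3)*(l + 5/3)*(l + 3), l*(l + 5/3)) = l + 5/3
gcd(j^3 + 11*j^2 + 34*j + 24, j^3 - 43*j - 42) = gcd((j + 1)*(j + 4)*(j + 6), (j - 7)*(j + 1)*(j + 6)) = j^2 + 7*j + 6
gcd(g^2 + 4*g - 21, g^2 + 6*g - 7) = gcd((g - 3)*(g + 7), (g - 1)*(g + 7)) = g + 7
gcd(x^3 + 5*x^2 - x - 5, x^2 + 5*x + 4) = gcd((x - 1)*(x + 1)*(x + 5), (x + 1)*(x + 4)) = x + 1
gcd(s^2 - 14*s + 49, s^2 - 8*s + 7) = s - 7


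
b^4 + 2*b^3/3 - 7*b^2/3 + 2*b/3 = b*(b - 1)*(b - 1/3)*(b + 2)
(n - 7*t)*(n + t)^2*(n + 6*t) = n^4 + n^3*t - 43*n^2*t^2 - 85*n*t^3 - 42*t^4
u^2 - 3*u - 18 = (u - 6)*(u + 3)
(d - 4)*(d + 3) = d^2 - d - 12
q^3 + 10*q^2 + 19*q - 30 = (q - 1)*(q + 5)*(q + 6)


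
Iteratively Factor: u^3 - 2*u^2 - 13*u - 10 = (u - 5)*(u^2 + 3*u + 2) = (u - 5)*(u + 2)*(u + 1)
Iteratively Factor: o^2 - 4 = (o + 2)*(o - 2)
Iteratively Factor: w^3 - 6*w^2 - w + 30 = (w - 3)*(w^2 - 3*w - 10) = (w - 5)*(w - 3)*(w + 2)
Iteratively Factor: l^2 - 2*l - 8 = (l + 2)*(l - 4)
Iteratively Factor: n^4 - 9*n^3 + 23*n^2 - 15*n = (n)*(n^3 - 9*n^2 + 23*n - 15) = n*(n - 5)*(n^2 - 4*n + 3) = n*(n - 5)*(n - 3)*(n - 1)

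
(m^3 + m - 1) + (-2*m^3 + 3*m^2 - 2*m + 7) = -m^3 + 3*m^2 - m + 6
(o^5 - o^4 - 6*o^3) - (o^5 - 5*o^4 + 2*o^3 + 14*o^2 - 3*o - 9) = 4*o^4 - 8*o^3 - 14*o^2 + 3*o + 9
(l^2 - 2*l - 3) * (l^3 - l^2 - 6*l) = l^5 - 3*l^4 - 7*l^3 + 15*l^2 + 18*l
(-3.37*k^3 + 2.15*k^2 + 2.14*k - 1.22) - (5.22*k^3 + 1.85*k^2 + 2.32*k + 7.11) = -8.59*k^3 + 0.3*k^2 - 0.18*k - 8.33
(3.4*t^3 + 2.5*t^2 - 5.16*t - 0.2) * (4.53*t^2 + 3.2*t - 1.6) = 15.402*t^5 + 22.205*t^4 - 20.8148*t^3 - 21.418*t^2 + 7.616*t + 0.32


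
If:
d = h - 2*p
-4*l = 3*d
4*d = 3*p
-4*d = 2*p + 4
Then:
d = -3/5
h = -11/5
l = 9/20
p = -4/5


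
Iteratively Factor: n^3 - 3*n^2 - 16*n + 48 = (n - 4)*(n^2 + n - 12) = (n - 4)*(n + 4)*(n - 3)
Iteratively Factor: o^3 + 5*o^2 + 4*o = (o + 1)*(o^2 + 4*o) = o*(o + 1)*(o + 4)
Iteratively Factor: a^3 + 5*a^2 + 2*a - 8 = (a + 2)*(a^2 + 3*a - 4) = (a + 2)*(a + 4)*(a - 1)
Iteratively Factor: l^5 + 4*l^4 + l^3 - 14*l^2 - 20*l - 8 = (l + 2)*(l^4 + 2*l^3 - 3*l^2 - 8*l - 4) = (l + 1)*(l + 2)*(l^3 + l^2 - 4*l - 4) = (l - 2)*(l + 1)*(l + 2)*(l^2 + 3*l + 2) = (l - 2)*(l + 1)*(l + 2)^2*(l + 1)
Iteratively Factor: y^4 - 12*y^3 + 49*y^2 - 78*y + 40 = (y - 5)*(y^3 - 7*y^2 + 14*y - 8) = (y - 5)*(y - 2)*(y^2 - 5*y + 4) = (y - 5)*(y - 2)*(y - 1)*(y - 4)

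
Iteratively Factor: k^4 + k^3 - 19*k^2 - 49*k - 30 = (k + 1)*(k^3 - 19*k - 30) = (k - 5)*(k + 1)*(k^2 + 5*k + 6) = (k - 5)*(k + 1)*(k + 2)*(k + 3)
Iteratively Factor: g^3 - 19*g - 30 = (g + 3)*(g^2 - 3*g - 10) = (g - 5)*(g + 3)*(g + 2)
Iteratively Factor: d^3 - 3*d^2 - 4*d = (d + 1)*(d^2 - 4*d) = (d - 4)*(d + 1)*(d)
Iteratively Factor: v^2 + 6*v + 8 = (v + 4)*(v + 2)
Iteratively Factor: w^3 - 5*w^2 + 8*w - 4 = (w - 1)*(w^2 - 4*w + 4) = (w - 2)*(w - 1)*(w - 2)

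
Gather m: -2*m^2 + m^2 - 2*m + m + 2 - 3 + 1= -m^2 - m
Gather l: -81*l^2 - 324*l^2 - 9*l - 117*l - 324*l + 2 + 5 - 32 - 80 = -405*l^2 - 450*l - 105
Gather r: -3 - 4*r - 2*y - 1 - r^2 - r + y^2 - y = -r^2 - 5*r + y^2 - 3*y - 4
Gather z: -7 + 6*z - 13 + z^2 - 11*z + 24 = z^2 - 5*z + 4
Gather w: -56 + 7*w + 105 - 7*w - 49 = 0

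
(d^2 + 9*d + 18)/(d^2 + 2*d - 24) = (d + 3)/(d - 4)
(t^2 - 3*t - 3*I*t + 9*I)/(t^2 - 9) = (t - 3*I)/(t + 3)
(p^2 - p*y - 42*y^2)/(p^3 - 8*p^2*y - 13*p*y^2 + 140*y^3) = (-p - 6*y)/(-p^2 + p*y + 20*y^2)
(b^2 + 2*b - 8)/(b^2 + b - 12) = (b - 2)/(b - 3)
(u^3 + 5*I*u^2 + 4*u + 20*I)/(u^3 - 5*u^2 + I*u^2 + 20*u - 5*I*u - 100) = (u^2 + 4)/(u^2 - u*(5 + 4*I) + 20*I)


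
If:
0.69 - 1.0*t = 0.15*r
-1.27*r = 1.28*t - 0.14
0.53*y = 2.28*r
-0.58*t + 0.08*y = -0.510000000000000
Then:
No Solution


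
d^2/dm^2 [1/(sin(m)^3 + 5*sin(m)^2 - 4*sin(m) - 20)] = (-9*sin(m)^6 - 55*sin(m)^5 - 80*sin(m)^4 - 40*sin(m)^3 - 290*sin(m)^2 + 80*sin(m) + 232)/(sin(m)^3 + 5*sin(m)^2 - 4*sin(m) - 20)^3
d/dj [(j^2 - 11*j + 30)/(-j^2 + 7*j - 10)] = -4/(j^2 - 4*j + 4)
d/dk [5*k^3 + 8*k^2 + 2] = k*(15*k + 16)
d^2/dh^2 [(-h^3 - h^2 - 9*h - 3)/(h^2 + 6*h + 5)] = 4*(-17*h^3 - 42*h^2 + 3*h + 76)/(h^6 + 18*h^5 + 123*h^4 + 396*h^3 + 615*h^2 + 450*h + 125)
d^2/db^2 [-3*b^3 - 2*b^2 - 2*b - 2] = -18*b - 4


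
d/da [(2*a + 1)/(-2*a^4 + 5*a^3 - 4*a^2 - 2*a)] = (12*a^4 - 12*a^3 - 7*a^2 + 8*a + 2)/(a^2*(4*a^6 - 20*a^5 + 41*a^4 - 32*a^3 - 4*a^2 + 16*a + 4))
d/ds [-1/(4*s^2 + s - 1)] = (8*s + 1)/(4*s^2 + s - 1)^2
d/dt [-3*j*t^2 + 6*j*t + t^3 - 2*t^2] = -6*j*t + 6*j + 3*t^2 - 4*t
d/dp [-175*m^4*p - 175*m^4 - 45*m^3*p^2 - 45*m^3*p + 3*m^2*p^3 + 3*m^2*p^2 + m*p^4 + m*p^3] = m*(-175*m^3 - 90*m^2*p - 45*m^2 + 9*m*p^2 + 6*m*p + 4*p^3 + 3*p^2)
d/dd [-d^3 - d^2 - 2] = d*(-3*d - 2)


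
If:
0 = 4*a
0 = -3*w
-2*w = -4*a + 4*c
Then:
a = 0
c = 0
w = 0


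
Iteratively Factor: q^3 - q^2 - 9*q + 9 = (q + 3)*(q^2 - 4*q + 3) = (q - 3)*(q + 3)*(q - 1)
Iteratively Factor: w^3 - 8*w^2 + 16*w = (w - 4)*(w^2 - 4*w) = w*(w - 4)*(w - 4)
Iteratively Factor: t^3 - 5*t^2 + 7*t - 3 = (t - 1)*(t^2 - 4*t + 3) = (t - 3)*(t - 1)*(t - 1)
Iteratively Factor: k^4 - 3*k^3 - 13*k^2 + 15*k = (k)*(k^3 - 3*k^2 - 13*k + 15) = k*(k - 5)*(k^2 + 2*k - 3) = k*(k - 5)*(k - 1)*(k + 3)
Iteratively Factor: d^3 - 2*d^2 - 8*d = (d - 4)*(d^2 + 2*d) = (d - 4)*(d + 2)*(d)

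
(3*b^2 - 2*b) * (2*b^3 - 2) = 6*b^5 - 4*b^4 - 6*b^2 + 4*b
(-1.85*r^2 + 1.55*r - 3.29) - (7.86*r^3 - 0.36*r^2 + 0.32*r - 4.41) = -7.86*r^3 - 1.49*r^2 + 1.23*r + 1.12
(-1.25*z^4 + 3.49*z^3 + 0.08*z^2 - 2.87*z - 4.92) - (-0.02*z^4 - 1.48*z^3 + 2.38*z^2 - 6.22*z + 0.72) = -1.23*z^4 + 4.97*z^3 - 2.3*z^2 + 3.35*z - 5.64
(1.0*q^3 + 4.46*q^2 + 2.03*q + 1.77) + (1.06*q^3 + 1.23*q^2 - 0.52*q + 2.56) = 2.06*q^3 + 5.69*q^2 + 1.51*q + 4.33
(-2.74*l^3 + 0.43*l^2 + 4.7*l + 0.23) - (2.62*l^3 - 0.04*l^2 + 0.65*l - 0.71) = -5.36*l^3 + 0.47*l^2 + 4.05*l + 0.94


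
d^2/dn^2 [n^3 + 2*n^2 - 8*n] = 6*n + 4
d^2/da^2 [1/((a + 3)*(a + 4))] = 2*((a + 3)^2 + (a + 3)*(a + 4) + (a + 4)^2)/((a + 3)^3*(a + 4)^3)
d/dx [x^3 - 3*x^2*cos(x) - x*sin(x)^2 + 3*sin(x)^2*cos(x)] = 3*x^2*sin(x) + 3*x^2 - x*sin(2*x) - 6*x*cos(x) - 3*sin(x)/4 + 9*sin(3*x)/4 + cos(2*x)/2 - 1/2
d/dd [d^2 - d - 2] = 2*d - 1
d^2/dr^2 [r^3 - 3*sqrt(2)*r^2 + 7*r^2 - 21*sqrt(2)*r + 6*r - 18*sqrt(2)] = 6*r - 6*sqrt(2) + 14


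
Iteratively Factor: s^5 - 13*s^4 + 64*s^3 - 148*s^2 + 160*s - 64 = (s - 4)*(s^4 - 9*s^3 + 28*s^2 - 36*s + 16) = (s - 4)^2*(s^3 - 5*s^2 + 8*s - 4) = (s - 4)^2*(s - 2)*(s^2 - 3*s + 2) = (s - 4)^2*(s - 2)*(s - 1)*(s - 2)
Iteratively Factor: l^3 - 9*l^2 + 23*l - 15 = (l - 5)*(l^2 - 4*l + 3) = (l - 5)*(l - 3)*(l - 1)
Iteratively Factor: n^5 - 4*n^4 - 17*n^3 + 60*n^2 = (n - 3)*(n^4 - n^3 - 20*n^2) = n*(n - 3)*(n^3 - n^2 - 20*n) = n^2*(n - 3)*(n^2 - n - 20) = n^2*(n - 3)*(n + 4)*(n - 5)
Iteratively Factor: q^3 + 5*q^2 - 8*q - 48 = (q + 4)*(q^2 + q - 12) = (q - 3)*(q + 4)*(q + 4)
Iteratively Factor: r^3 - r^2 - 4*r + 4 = (r - 1)*(r^2 - 4) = (r - 1)*(r + 2)*(r - 2)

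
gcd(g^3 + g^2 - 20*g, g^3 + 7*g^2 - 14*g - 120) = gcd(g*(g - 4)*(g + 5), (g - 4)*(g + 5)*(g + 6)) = g^2 + g - 20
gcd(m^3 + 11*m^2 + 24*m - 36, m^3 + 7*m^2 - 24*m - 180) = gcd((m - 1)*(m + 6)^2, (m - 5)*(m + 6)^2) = m^2 + 12*m + 36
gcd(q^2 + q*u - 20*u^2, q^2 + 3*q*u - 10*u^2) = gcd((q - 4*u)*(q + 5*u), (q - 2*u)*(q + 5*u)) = q + 5*u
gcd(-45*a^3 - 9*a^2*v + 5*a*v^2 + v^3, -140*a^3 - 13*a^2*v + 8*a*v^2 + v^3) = 5*a + v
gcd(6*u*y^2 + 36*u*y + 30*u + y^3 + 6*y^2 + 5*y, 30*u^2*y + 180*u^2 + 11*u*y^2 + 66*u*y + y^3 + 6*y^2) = 6*u + y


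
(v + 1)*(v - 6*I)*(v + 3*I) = v^3 + v^2 - 3*I*v^2 + 18*v - 3*I*v + 18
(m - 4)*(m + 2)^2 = m^3 - 12*m - 16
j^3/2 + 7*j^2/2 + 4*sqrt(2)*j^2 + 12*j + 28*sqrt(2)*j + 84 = (j/2 + sqrt(2))*(j + 7)*(j + 6*sqrt(2))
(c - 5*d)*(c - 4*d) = c^2 - 9*c*d + 20*d^2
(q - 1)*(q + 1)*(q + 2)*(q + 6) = q^4 + 8*q^3 + 11*q^2 - 8*q - 12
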